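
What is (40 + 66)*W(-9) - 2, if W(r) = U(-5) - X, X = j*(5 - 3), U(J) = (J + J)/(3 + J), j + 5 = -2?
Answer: 2012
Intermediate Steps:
j = -7 (j = -5 - 2 = -7)
U(J) = 2*J/(3 + J) (U(J) = (2*J)/(3 + J) = 2*J/(3 + J))
X = -14 (X = -7*(5 - 3) = -7*2 = -14)
W(r) = 19 (W(r) = 2*(-5)/(3 - 5) - 1*(-14) = 2*(-5)/(-2) + 14 = 2*(-5)*(-½) + 14 = 5 + 14 = 19)
(40 + 66)*W(-9) - 2 = (40 + 66)*19 - 2 = 106*19 - 2 = 2014 - 2 = 2012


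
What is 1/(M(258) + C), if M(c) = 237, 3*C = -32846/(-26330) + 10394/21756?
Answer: 429626610/102068574469 ≈ 0.0042092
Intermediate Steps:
C = 247067899/429626610 (C = (-32846/(-26330) + 10394/21756)/3 = (-32846*(-1/26330) + 10394*(1/21756))/3 = (16423/13165 + 5197/10878)/3 = (⅓)*(247067899/143208870) = 247067899/429626610 ≈ 0.57508)
1/(M(258) + C) = 1/(237 + 247067899/429626610) = 1/(102068574469/429626610) = 429626610/102068574469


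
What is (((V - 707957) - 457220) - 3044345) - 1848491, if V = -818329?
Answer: -6876342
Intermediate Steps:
(((V - 707957) - 457220) - 3044345) - 1848491 = (((-818329 - 707957) - 457220) - 3044345) - 1848491 = ((-1526286 - 457220) - 3044345) - 1848491 = (-1983506 - 3044345) - 1848491 = -5027851 - 1848491 = -6876342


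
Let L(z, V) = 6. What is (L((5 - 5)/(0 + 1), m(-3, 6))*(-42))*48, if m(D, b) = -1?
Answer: -12096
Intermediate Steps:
(L((5 - 5)/(0 + 1), m(-3, 6))*(-42))*48 = (6*(-42))*48 = -252*48 = -12096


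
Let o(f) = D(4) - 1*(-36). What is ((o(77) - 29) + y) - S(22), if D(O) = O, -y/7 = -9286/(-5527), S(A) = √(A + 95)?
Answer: -4205/5527 - 3*√13 ≈ -11.577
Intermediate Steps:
S(A) = √(95 + A)
y = -65002/5527 (y = -(-65002)/(-5527) = -(-65002)*(-1)/5527 = -7*9286/5527 = -65002/5527 ≈ -11.761)
o(f) = 40 (o(f) = 4 - 1*(-36) = 4 + 36 = 40)
((o(77) - 29) + y) - S(22) = ((40 - 29) - 65002/5527) - √(95 + 22) = (11 - 65002/5527) - √117 = -4205/5527 - 3*√13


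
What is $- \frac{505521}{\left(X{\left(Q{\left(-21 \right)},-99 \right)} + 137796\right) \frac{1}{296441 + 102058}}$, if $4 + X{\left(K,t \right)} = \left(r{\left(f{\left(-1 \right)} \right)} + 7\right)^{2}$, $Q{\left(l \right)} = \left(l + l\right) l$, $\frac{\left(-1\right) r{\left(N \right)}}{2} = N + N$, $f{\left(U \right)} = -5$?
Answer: $- \frac{201449612979}{138521} \approx -1.4543 \cdot 10^{6}$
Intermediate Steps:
$r{\left(N \right)} = - 4 N$ ($r{\left(N \right)} = - 2 \left(N + N\right) = - 2 \cdot 2 N = - 4 N$)
$Q{\left(l \right)} = 2 l^{2}$ ($Q{\left(l \right)} = 2 l l = 2 l^{2}$)
$X{\left(K,t \right)} = 725$ ($X{\left(K,t \right)} = -4 + \left(\left(-4\right) \left(-5\right) + 7\right)^{2} = -4 + \left(20 + 7\right)^{2} = -4 + 27^{2} = -4 + 729 = 725$)
$- \frac{505521}{\left(X{\left(Q{\left(-21 \right)},-99 \right)} + 137796\right) \frac{1}{296441 + 102058}} = - \frac{505521}{\left(725 + 137796\right) \frac{1}{296441 + 102058}} = - \frac{505521}{138521 \cdot \frac{1}{398499}} = - \frac{505521}{\frac{138521}{398499}} = \left(-505521\right) \frac{398499}{138521} = - \frac{201449612979}{138521}$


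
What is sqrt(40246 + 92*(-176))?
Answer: sqrt(24054) ≈ 155.09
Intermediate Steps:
sqrt(40246 + 92*(-176)) = sqrt(40246 - 16192) = sqrt(24054)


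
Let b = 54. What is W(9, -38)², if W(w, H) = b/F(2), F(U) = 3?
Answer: 324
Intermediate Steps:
W(w, H) = 18 (W(w, H) = 54/3 = 54*(⅓) = 18)
W(9, -38)² = 18² = 324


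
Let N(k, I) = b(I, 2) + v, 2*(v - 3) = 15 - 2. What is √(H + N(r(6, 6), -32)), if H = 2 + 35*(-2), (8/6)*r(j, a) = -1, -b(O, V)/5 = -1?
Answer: I*√214/2 ≈ 7.3144*I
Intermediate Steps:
b(O, V) = 5 (b(O, V) = -5*(-1) = 5)
r(j, a) = -¾ (r(j, a) = (¾)*(-1) = -¾)
v = 19/2 (v = 3 + (15 - 2)/2 = 3 + (½)*13 = 3 + 13/2 = 19/2 ≈ 9.5000)
N(k, I) = 29/2 (N(k, I) = 5 + 19/2 = 29/2)
H = -68 (H = 2 - 70 = -68)
√(H + N(r(6, 6), -32)) = √(-68 + 29/2) = √(-107/2) = I*√214/2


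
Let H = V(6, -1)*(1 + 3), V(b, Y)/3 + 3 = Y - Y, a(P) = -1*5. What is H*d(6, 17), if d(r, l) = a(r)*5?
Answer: 900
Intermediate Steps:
a(P) = -5
V(b, Y) = -9 (V(b, Y) = -9 + 3*(Y - Y) = -9 + 3*0 = -9 + 0 = -9)
H = -36 (H = -9*(1 + 3) = -9*4 = -36)
d(r, l) = -25 (d(r, l) = -5*5 = -25)
H*d(6, 17) = -36*(-25) = 900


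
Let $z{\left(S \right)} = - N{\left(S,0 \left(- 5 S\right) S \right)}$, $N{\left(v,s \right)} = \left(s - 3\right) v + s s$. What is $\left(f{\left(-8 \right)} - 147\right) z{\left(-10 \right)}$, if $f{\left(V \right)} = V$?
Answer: $4650$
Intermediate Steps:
$N{\left(v,s \right)} = s^{2} + v \left(-3 + s\right)$ ($N{\left(v,s \right)} = \left(-3 + s\right) v + s^{2} = v \left(-3 + s\right) + s^{2} = s^{2} + v \left(-3 + s\right)$)
$z{\left(S \right)} = 3 S$ ($z{\left(S \right)} = - (\left(0 \left(- 5 S\right) S\right)^{2} - 3 S + 0 \left(- 5 S\right) S S) = - (\left(0 S\right)^{2} - 3 S + 0 S S) = - (0^{2} - 3 S + 0 S) = - (0 - 3 S + 0) = - \left(-3\right) S = 3 S$)
$\left(f{\left(-8 \right)} - 147\right) z{\left(-10 \right)} = \left(-8 - 147\right) 3 \left(-10\right) = \left(-155\right) \left(-30\right) = 4650$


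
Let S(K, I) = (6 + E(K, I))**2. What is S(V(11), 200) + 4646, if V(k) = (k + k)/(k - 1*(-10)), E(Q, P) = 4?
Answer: 4746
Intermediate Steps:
V(k) = 2*k/(10 + k) (V(k) = (2*k)/(k + 10) = (2*k)/(10 + k) = 2*k/(10 + k))
S(K, I) = 100 (S(K, I) = (6 + 4)**2 = 10**2 = 100)
S(V(11), 200) + 4646 = 100 + 4646 = 4746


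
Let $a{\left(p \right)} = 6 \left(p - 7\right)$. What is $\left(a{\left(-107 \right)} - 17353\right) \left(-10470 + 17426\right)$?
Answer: $-125465372$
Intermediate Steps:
$a{\left(p \right)} = -42 + 6 p$ ($a{\left(p \right)} = 6 \left(-7 + p\right) = -42 + 6 p$)
$\left(a{\left(-107 \right)} - 17353\right) \left(-10470 + 17426\right) = \left(\left(-42 + 6 \left(-107\right)\right) - 17353\right) \left(-10470 + 17426\right) = \left(\left(-42 - 642\right) - 17353\right) 6956 = \left(-684 - 17353\right) 6956 = \left(-18037\right) 6956 = -125465372$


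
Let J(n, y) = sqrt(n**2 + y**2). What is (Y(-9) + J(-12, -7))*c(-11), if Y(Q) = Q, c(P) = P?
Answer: 99 - 11*sqrt(193) ≈ -53.817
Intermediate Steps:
(Y(-9) + J(-12, -7))*c(-11) = (-9 + sqrt((-12)**2 + (-7)**2))*(-11) = (-9 + sqrt(144 + 49))*(-11) = (-9 + sqrt(193))*(-11) = 99 - 11*sqrt(193)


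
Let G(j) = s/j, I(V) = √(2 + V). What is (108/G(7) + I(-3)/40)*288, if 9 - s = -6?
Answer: 72576/5 + 36*I/5 ≈ 14515.0 + 7.2*I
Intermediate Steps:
s = 15 (s = 9 - 1*(-6) = 9 + 6 = 15)
G(j) = 15/j
(108/G(7) + I(-3)/40)*288 = (108/((15/7)) + √(2 - 3)/40)*288 = (108/((15*(⅐))) + √(-1)*(1/40))*288 = (108/(15/7) + I*(1/40))*288 = (108*(7/15) + I/40)*288 = (252/5 + I/40)*288 = 72576/5 + 36*I/5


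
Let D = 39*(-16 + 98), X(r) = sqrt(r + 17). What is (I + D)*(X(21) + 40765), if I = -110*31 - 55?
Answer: -10884255 - 267*sqrt(38) ≈ -1.0886e+7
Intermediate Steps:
X(r) = sqrt(17 + r)
I = -3465 (I = -3410 - 55 = -3465)
D = 3198 (D = 39*82 = 3198)
(I + D)*(X(21) + 40765) = (-3465 + 3198)*(sqrt(17 + 21) + 40765) = -267*(sqrt(38) + 40765) = -267*(40765 + sqrt(38)) = -10884255 - 267*sqrt(38)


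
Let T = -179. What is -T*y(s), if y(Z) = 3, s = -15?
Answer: 537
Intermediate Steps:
-T*y(s) = -(-179)*3 = -1*(-537) = 537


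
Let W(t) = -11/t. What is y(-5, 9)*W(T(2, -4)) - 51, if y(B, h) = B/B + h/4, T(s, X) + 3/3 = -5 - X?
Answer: -265/8 ≈ -33.125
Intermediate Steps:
T(s, X) = -6 - X (T(s, X) = -1 + (-5 - X) = -6 - X)
y(B, h) = 1 + h/4 (y(B, h) = 1 + h*(¼) = 1 + h/4)
y(-5, 9)*W(T(2, -4)) - 51 = (1 + (¼)*9)*(-11/(-6 - 1*(-4))) - 51 = (1 + 9/4)*(-11/(-6 + 4)) - 51 = 13*(-11/(-2))/4 - 51 = 13*(-11*(-½))/4 - 51 = (13/4)*(11/2) - 51 = 143/8 - 51 = -265/8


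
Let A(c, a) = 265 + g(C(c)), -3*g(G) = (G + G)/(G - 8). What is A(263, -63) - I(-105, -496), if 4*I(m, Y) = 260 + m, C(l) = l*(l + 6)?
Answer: 191490409/848868 ≈ 225.58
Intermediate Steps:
C(l) = l*(6 + l)
g(G) = -2*G/(3*(-8 + G)) (g(G) = -(G + G)/(3*(G - 8)) = -2*G/(3*(-8 + G)))
I(m, Y) = 65 + m/4 (I(m, Y) = (260 + m)/4 = 65 + m/4)
A(c, a) = 265 - 2*c*(6 + c)/(-24 + 3*c*(6 + c)) (A(c, a) = 265 - 2*c*(6 + c)/(-24 + 3*(c*(6 + c))) = 265 - 2*c*(6 + c)/(-24 + 3*c*(6 + c)))
A(263, -63) - I(-105, -496) = (-6360 + 793*263*(6 + 263))/(3*(-8 + 263*(6 + 263))) - (65 + (¼)*(-105)) = (-6360 + 793*263*269)/(3*(-8 + 263*269)) - (65 - 105/4) = (-6360 + 56102371)/(3*(-8 + 70747)) - 1*155/4 = (⅓)*56096011/70739 - 155/4 = (⅓)*(1/70739)*56096011 - 155/4 = 56096011/212217 - 155/4 = 191490409/848868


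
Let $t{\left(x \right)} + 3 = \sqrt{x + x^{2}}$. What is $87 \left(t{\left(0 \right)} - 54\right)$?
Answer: $-4959$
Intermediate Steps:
$t{\left(x \right)} = -3 + \sqrt{x + x^{2}}$
$87 \left(t{\left(0 \right)} - 54\right) = 87 \left(\left(-3 + \sqrt{0 \left(1 + 0\right)}\right) - 54\right) = 87 \left(\left(-3 + \sqrt{0 \cdot 1}\right) - 54\right) = 87 \left(\left(-3 + \sqrt{0}\right) - 54\right) = 87 \left(\left(-3 + 0\right) - 54\right) = 87 \left(-3 - 54\right) = 87 \left(-57\right) = -4959$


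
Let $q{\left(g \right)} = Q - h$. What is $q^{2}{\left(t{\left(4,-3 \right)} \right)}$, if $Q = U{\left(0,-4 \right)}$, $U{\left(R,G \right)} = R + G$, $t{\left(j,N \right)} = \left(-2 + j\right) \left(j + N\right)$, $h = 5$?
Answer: $81$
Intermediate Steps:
$t{\left(j,N \right)} = \left(-2 + j\right) \left(N + j\right)$
$U{\left(R,G \right)} = G + R$
$Q = -4$ ($Q = -4 + 0 = -4$)
$q{\left(g \right)} = -9$ ($q{\left(g \right)} = -4 - 5 = -9$)
$q^{2}{\left(t{\left(4,-3 \right)} \right)} = \left(-9\right)^{2} = 81$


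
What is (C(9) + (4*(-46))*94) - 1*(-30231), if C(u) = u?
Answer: 12944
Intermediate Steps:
(C(9) + (4*(-46))*94) - 1*(-30231) = (9 + (4*(-46))*94) - 1*(-30231) = (9 - 184*94) + 30231 = (9 - 17296) + 30231 = -17287 + 30231 = 12944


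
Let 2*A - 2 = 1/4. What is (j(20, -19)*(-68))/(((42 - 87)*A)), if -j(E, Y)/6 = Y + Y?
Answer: 41344/135 ≈ 306.25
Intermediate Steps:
A = 9/8 (A = 1 + (½)/4 = 1 + (½)*(¼) = 1 + ⅛ = 9/8 ≈ 1.1250)
j(E, Y) = -12*Y (j(E, Y) = -6*(Y + Y) = -12*Y)
(j(20, -19)*(-68))/(((42 - 87)*A)) = (-12*(-19)*(-68))/(((42 - 87)*(9/8))) = (228*(-68))/((-45*9/8)) = -15504/(-405/8) = -15504*(-8/405) = 41344/135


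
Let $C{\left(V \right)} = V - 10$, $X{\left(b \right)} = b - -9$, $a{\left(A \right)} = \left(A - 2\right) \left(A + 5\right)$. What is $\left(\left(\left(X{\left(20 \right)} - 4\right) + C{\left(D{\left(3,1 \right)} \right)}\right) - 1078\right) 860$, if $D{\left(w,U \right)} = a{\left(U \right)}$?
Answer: $-919340$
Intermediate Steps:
$a{\left(A \right)} = \left(-2 + A\right) \left(5 + A\right)$
$D{\left(w,U \right)} = -10 + U^{2} + 3 U$
$X{\left(b \right)} = 9 + b$ ($X{\left(b \right)} = b + 9 = 9 + b$)
$C{\left(V \right)} = -10 + V$ ($C{\left(V \right)} = V - 10 = -10 + V$)
$\left(\left(\left(X{\left(20 \right)} - 4\right) + C{\left(D{\left(3,1 \right)} \right)}\right) - 1078\right) 860 = \left(\left(\left(\left(9 + 20\right) - 4\right) + \left(-10 + \left(-10 + 1^{2} + 3 \cdot 1\right)\right)\right) - 1078\right) 860 = \left(\left(\left(29 - 4\right) + \left(-10 + \left(-10 + 1 + 3\right)\right)\right) - 1078\right) 860 = \left(\left(25 - 16\right) - 1078\right) 860 = \left(9 - 1078\right) 860 = \left(-1069\right) 860 = -919340$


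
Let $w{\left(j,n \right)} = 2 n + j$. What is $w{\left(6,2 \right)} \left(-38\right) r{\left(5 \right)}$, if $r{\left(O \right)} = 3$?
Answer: $-1140$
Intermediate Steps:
$w{\left(j,n \right)} = j + 2 n$
$w{\left(6,2 \right)} \left(-38\right) r{\left(5 \right)} = \left(6 + 2 \cdot 2\right) \left(-38\right) 3 = \left(6 + 4\right) \left(-38\right) 3 = 10 \left(-38\right) 3 = \left(-380\right) 3 = -1140$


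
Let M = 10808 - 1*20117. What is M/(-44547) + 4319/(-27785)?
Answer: 22084024/412579465 ≈ 0.053527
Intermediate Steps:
M = -9309 (M = 10808 - 20117 = -9309)
M/(-44547) + 4319/(-27785) = -9309/(-44547) + 4319/(-27785) = -9309*(-1/44547) + 4319*(-1/27785) = 3103/14849 - 4319/27785 = 22084024/412579465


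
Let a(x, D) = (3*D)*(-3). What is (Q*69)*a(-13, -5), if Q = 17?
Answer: 52785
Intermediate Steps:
a(x, D) = -9*D
(Q*69)*a(-13, -5) = (17*69)*(-9*(-5)) = 1173*45 = 52785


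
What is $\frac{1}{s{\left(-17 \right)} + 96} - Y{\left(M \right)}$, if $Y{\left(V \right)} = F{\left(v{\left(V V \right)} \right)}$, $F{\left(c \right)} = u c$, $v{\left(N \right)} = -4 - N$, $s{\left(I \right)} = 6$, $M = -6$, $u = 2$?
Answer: $\frac{8161}{102} \approx 80.01$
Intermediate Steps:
$F{\left(c \right)} = 2 c$
$Y{\left(V \right)} = -8 - 2 V^{2}$ ($Y{\left(V \right)} = 2 \left(-4 - V V\right) = 2 \left(-4 - V^{2}\right) = -8 - 2 V^{2}$)
$\frac{1}{s{\left(-17 \right)} + 96} - Y{\left(M \right)} = \frac{1}{6 + 96} - \left(-8 - 2 \left(-6\right)^{2}\right) = \frac{1}{102} - \left(-8 - 72\right) = \frac{1}{102} - -80 = \frac{1}{102} + 80 = \frac{8161}{102}$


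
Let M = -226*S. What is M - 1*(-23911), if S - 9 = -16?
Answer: 25493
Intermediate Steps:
S = -7 (S = 9 - 16 = -7)
M = 1582 (M = -226*(-7) = 1582)
M - 1*(-23911) = 1582 - 1*(-23911) = 1582 + 23911 = 25493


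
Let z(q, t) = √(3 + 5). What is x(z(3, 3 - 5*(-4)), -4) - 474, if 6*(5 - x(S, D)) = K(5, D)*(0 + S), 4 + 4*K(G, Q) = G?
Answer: -469 - √2/12 ≈ -469.12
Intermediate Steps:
K(G, Q) = -1 + G/4
z(q, t) = 2*√2 (z(q, t) = √8 = 2*√2)
x(S, D) = 5 - S/24 (x(S, D) = 5 - (-1 + (¼)*5)*(0 + S)/6 = 5 - (-1 + 5/4)*S/6 = 5 - S/24)
x(z(3, 3 - 5*(-4)), -4) - 474 = (5 - √2/12) - 474 = -469 - √2/12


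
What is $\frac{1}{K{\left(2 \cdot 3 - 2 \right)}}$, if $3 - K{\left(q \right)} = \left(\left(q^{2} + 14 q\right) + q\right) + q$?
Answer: $- \frac{1}{77} \approx -0.012987$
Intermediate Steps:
$K{\left(q \right)} = 3 - q^{2} - 16 q$ ($K{\left(q \right)} = 3 - \left(\left(\left(q^{2} + 14 q\right) + q\right) + q\right) = 3 - \left(\left(q^{2} + 15 q\right) + q\right) = 3 - \left(q^{2} + 16 q\right) = 3 - q^{2} - 16 q$)
$\frac{1}{K{\left(2 \cdot 3 - 2 \right)}} = \frac{1}{3 - \left(2 \cdot 3 - 2\right)^{2} - 16 \left(2 \cdot 3 - 2\right)} = \frac{1}{3 - \left(6 - 2\right)^{2} - 16 \left(6 - 2\right)} = \frac{1}{3 - 4^{2} - 64} = \frac{1}{3 - 16 - 64} = \frac{1}{-77} = - \frac{1}{77}$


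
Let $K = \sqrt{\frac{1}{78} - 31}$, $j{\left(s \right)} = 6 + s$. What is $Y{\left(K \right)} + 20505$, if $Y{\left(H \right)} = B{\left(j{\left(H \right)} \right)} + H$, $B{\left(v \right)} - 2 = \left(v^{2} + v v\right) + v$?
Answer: $\frac{800398}{39} + \frac{i \sqrt{188526}}{3} \approx 20523.0 + 144.73 i$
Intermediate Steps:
$K = \frac{i \sqrt{188526}}{78}$ ($K = \sqrt{\frac{1}{78} - 31} = \sqrt{- \frac{2417}{78}} = \frac{i \sqrt{188526}}{78} \approx 5.5666 i$)
$B{\left(v \right)} = 2 + v + 2 v^{2}$ ($B{\left(v \right)} = 2 + \left(\left(v^{2} + v v\right) + v\right) = 2 + \left(\left(v^{2} + v^{2}\right) + v\right) = 2 + \left(2 v^{2} + v\right) = 2 + \left(v + 2 v^{2}\right) = 2 + v + 2 v^{2}$)
$Y{\left(H \right)} = 8 + 2 H + 2 \left(6 + H\right)^{2}$ ($Y{\left(H \right)} = \left(2 + \left(6 + H\right) + 2 \left(6 + H\right)^{2}\right) + H = \left(8 + H + 2 \left(6 + H\right)^{2}\right) + H = 8 + 2 H + 2 \left(6 + H\right)^{2}$)
$Y{\left(K \right)} + 20505 = \left(8 + 2 \frac{i \sqrt{188526}}{78} + 2 \left(6 + \frac{i \sqrt{188526}}{78}\right)^{2}\right) + 20505 = \left(8 + \frac{i \sqrt{188526}}{39} + 2 \left(6 + \frac{i \sqrt{188526}}{78}\right)^{2}\right) + 20505 = \left(8 + 2 \left(6 + \frac{i \sqrt{188526}}{78}\right)^{2} + \frac{i \sqrt{188526}}{39}\right) + 20505 = 20513 + 2 \left(6 + \frac{i \sqrt{188526}}{78}\right)^{2} + \frac{i \sqrt{188526}}{39}$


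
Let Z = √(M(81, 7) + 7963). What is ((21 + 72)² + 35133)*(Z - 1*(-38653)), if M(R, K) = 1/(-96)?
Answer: 1692305646 + 7297*√4586682/4 ≈ 1.6962e+9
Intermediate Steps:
M(R, K) = -1/96
Z = √4586682/24 (Z = √(-1/96 + 7963) = √(764447/96) = √4586682/24 ≈ 89.236)
((21 + 72)² + 35133)*(Z - 1*(-38653)) = ((21 + 72)² + 35133)*(√4586682/24 - 1*(-38653)) = (93² + 35133)*(√4586682/24 + 38653) = (8649 + 35133)*(38653 + √4586682/24) = 43782*(38653 + √4586682/24) = 1692305646 + 7297*√4586682/4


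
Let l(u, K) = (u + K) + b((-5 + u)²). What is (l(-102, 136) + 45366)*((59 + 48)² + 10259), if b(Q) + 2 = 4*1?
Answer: 985586616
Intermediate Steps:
b(Q) = 2 (b(Q) = -2 + 4*1 = -2 + 4 = 2)
l(u, K) = 2 + K + u (l(u, K) = (u + K) + 2 = (K + u) + 2 = 2 + K + u)
(l(-102, 136) + 45366)*((59 + 48)² + 10259) = ((2 + 136 - 102) + 45366)*((59 + 48)² + 10259) = (36 + 45366)*(107² + 10259) = 45402*(11449 + 10259) = 45402*21708 = 985586616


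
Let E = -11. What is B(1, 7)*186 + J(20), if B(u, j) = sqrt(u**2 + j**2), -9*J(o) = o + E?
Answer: -1 + 930*sqrt(2) ≈ 1314.2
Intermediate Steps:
J(o) = 11/9 - o/9 (J(o) = -(o - 11)/9 = -(-11 + o)/9 = 11/9 - o/9)
B(u, j) = sqrt(j**2 + u**2)
B(1, 7)*186 + J(20) = sqrt(7**2 + 1**2)*186 + (11/9 - 1/9*20) = sqrt(49 + 1)*186 + (11/9 - 20/9) = sqrt(50)*186 - 1 = (5*sqrt(2))*186 - 1 = 930*sqrt(2) - 1 = -1 + 930*sqrt(2)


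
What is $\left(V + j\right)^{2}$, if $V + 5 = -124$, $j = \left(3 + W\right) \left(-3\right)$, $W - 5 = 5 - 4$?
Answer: $24336$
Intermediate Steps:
$W = 6$ ($W = 5 + \left(5 - 4\right) = 5 + 1 = 6$)
$j = -27$ ($j = \left(3 + 6\right) \left(-3\right) = 9 \left(-3\right) = -27$)
$V = -129$ ($V = -5 - 124 = -129$)
$\left(V + j\right)^{2} = \left(-129 - 27\right)^{2} = \left(-156\right)^{2} = 24336$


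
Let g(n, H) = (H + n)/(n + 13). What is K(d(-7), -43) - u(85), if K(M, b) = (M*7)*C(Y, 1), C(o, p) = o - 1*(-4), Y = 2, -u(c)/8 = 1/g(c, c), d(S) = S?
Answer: -24598/85 ≈ -289.39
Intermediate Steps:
g(n, H) = (H + n)/(13 + n)
u(c) = -4*(13 + c)/c (u(c) = -8*(13 + c)/(c + c) = -8*(13 + c)/(2*c) = -4*(13 + c)/c)
C(o, p) = 4 + o (C(o, p) = o + 4 = 4 + o)
K(M, b) = 42*M (K(M, b) = (M*7)*(4 + 2) = (7*M)*6 = 42*M)
K(d(-7), -43) - u(85) = 42*(-7) - (-4 - 52/85) = -294 - (-4 - 52*1/85) = -294 - (-4 - 52/85) = -294 - 1*(-392/85) = -294 + 392/85 = -24598/85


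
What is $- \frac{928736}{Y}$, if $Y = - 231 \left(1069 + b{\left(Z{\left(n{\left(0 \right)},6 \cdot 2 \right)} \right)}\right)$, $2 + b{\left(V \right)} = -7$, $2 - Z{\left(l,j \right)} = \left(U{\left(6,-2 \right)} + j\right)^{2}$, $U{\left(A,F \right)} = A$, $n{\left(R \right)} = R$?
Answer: $\frac{232184}{61215} \approx 3.7929$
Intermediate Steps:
$Z{\left(l,j \right)} = 2 - \left(6 + j\right)^{2}$
$b{\left(V \right)} = -9$ ($b{\left(V \right)} = -2 - 7 = -9$)
$Y = -244860$ ($Y = - 231 \left(1069 - 9\right) = \left(-231\right) 1060 = -244860$)
$- \frac{928736}{Y} = - \frac{928736}{-244860} = \left(-928736\right) \left(- \frac{1}{244860}\right) = \frac{232184}{61215}$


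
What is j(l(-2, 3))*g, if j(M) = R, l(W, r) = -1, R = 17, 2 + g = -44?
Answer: -782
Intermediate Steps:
g = -46 (g = -2 - 44 = -46)
j(M) = 17
j(l(-2, 3))*g = 17*(-46) = -782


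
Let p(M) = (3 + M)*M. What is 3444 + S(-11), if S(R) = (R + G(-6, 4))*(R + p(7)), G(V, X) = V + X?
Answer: 2677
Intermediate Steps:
p(M) = M*(3 + M)
S(R) = (-2 + R)*(70 + R) (S(R) = (R + (-6 + 4))*(R + 7*(3 + 7)) = (R - 2)*(R + 7*10) = (-2 + R)*(R + 70) = (-2 + R)*(70 + R))
3444 + S(-11) = 3444 + (-140 + (-11)² + 68*(-11)) = 3444 + (-140 + 121 - 748) = 3444 - 767 = 2677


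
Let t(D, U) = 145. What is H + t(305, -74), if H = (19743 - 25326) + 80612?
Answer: 75174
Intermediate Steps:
H = 75029 (H = -5583 + 80612 = 75029)
H + t(305, -74) = 75029 + 145 = 75174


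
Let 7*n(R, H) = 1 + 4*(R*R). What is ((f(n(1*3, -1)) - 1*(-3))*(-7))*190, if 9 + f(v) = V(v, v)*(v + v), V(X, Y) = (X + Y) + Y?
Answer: -1504800/7 ≈ -2.1497e+5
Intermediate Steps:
n(R, H) = 1/7 + 4*R**2/7 (n(R, H) = (1 + 4*(R*R))/7 = (1 + 4*R**2)/7 = 1/7 + 4*R**2/7)
V(X, Y) = X + 2*Y
f(v) = -9 + 6*v**2 (f(v) = -9 + (v + 2*v)*(v + v) = -9 + (3*v)*(2*v) = -9 + 6*v**2)
((f(n(1*3, -1)) - 1*(-3))*(-7))*190 = (((-9 + 6*(1/7 + 4*(1*3)**2/7)**2) - 1*(-3))*(-7))*190 = (((-9 + 6*(1/7 + (4/7)*3**2)**2) + 3)*(-7))*190 = (((-9 + 6*(1/7 + (4/7)*9)**2) + 3)*(-7))*190 = (((-9 + 6*(1/7 + 36/7)**2) + 3)*(-7))*190 = (((-9 + 6*(37/7)**2) + 3)*(-7))*190 = (((-9 + 6*(1369/49)) + 3)*(-7))*190 = (((-9 + 8214/49) + 3)*(-7))*190 = ((7773/49 + 3)*(-7))*190 = ((7920/49)*(-7))*190 = -7920/7*190 = -1504800/7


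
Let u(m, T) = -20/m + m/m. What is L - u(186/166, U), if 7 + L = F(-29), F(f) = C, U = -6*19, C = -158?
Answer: -13778/93 ≈ -148.15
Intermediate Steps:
U = -114
F(f) = -158
u(m, T) = 1 - 20/m (u(m, T) = -20/m + 1 = 1 - 20/m)
L = -165 (L = -7 - 158 = -165)
L - u(186/166, U) = -165 - (-20 + 186/166)/(186/166) = -165 - (-20 + 186*(1/166))/(186*(1/166)) = -165 - (-20 + 93/83)/93/83 = -165 - 83*(-1567)/(93*83) = -165 - 1*(-1567/93) = -165 + 1567/93 = -13778/93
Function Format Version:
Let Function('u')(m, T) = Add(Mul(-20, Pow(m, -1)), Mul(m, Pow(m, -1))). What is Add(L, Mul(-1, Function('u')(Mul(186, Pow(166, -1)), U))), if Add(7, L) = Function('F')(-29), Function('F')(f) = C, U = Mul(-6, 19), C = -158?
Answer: Rational(-13778, 93) ≈ -148.15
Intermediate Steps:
U = -114
Function('F')(f) = -158
Function('u')(m, T) = Add(1, Mul(-20, Pow(m, -1))) (Function('u')(m, T) = Add(Mul(-20, Pow(m, -1)), 1) = Add(1, Mul(-20, Pow(m, -1))))
L = -165 (L = Add(-7, -158) = -165)
Add(L, Mul(-1, Function('u')(Mul(186, Pow(166, -1)), U))) = Add(-165, Mul(-1, Mul(Pow(Mul(186, Pow(166, -1)), -1), Add(-20, Mul(186, Pow(166, -1)))))) = Add(-165, Mul(-1, Mul(Pow(Mul(186, Rational(1, 166)), -1), Add(-20, Mul(186, Rational(1, 166)))))) = Add(-165, Mul(-1, Mul(Pow(Rational(93, 83), -1), Add(-20, Rational(93, 83))))) = Add(-165, Mul(-1, Mul(Rational(83, 93), Rational(-1567, 83)))) = Add(-165, Mul(-1, Rational(-1567, 93))) = Add(-165, Rational(1567, 93)) = Rational(-13778, 93)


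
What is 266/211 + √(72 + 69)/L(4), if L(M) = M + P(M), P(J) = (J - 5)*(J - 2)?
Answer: 266/211 + √141/2 ≈ 7.1978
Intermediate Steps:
P(J) = (-5 + J)*(-2 + J)
L(M) = 10 + M² - 6*M (L(M) = M + (10 + M² - 7*M) = 10 + M² - 6*M)
266/211 + √(72 + 69)/L(4) = 266/211 + √(72 + 69)/(10 + 4² - 6*4) = 266*(1/211) + √141/(10 + 16 - 24) = 266/211 + √141/2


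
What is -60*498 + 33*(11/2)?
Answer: -59397/2 ≈ -29699.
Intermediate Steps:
-60*498 + 33*(11/2) = -29880 + 33*(11*(½)) = -29880 + 33*(11/2) = -29880 + 363/2 = -59397/2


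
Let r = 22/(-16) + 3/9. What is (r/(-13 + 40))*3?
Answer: -25/216 ≈ -0.11574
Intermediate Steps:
r = -25/24 (r = 22*(-1/16) + 3*(⅑) = -11/8 + ⅓ = -25/24 ≈ -1.0417)
(r/(-13 + 40))*3 = (-25/24/(-13 + 40))*3 = (-25/24/27)*3 = ((1/27)*(-25/24))*3 = -25/648*3 = -25/216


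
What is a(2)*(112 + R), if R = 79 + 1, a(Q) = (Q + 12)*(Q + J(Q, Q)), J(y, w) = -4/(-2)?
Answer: 10752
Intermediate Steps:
J(y, w) = 2 (J(y, w) = -4*(-½) = 2)
a(Q) = (2 + Q)*(12 + Q) (a(Q) = (Q + 12)*(Q + 2) = (12 + Q)*(2 + Q) = (2 + Q)*(12 + Q))
R = 80
a(2)*(112 + R) = (24 + 2² + 14*2)*(112 + 80) = (24 + 4 + 28)*192 = 56*192 = 10752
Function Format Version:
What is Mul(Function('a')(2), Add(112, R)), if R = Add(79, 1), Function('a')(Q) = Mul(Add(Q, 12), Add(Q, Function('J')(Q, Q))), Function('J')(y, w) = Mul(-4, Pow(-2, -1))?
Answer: 10752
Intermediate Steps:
Function('J')(y, w) = 2 (Function('J')(y, w) = Mul(-4, Rational(-1, 2)) = 2)
Function('a')(Q) = Mul(Add(2, Q), Add(12, Q)) (Function('a')(Q) = Mul(Add(Q, 12), Add(Q, 2)) = Mul(Add(12, Q), Add(2, Q)) = Mul(Add(2, Q), Add(12, Q)))
R = 80
Mul(Function('a')(2), Add(112, R)) = Mul(Add(24, Pow(2, 2), Mul(14, 2)), Add(112, 80)) = Mul(Add(24, 4, 28), 192) = Mul(56, 192) = 10752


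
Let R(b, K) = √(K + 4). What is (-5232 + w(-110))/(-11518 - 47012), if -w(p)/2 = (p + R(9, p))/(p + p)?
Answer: 5233/58530 - I*√106/6438300 ≈ 0.089407 - 1.5991e-6*I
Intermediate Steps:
R(b, K) = √(4 + K)
w(p) = -(p + √(4 + p))/p (w(p) = -2*(p + √(4 + p))/(p + p) = -2*(p + √(4 + p))/(2*p) = -2*(p + √(4 + p))*1/(2*p) = -(p + √(4 + p))/p)
(-5232 + w(-110))/(-11518 - 47012) = (-5232 + (-1*(-110) - √(4 - 110))/(-110))/(-11518 - 47012) = (-5232 - (110 - √(-106))/110)/(-58530) = (-5232 - (110 - I*√106)/110)*(-1/58530) = (-5232 + (-1 + I*√106/110))*(-1/58530) = (-5233 + I*√106/110)*(-1/58530) = 5233/58530 - I*√106/6438300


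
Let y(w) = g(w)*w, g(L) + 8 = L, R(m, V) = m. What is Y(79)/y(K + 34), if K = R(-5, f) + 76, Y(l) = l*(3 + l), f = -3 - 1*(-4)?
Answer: 6478/10185 ≈ 0.63603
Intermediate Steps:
f = 1 (f = -3 + 4 = 1)
g(L) = -8 + L
K = 71 (K = -5 + 76 = 71)
y(w) = w*(-8 + w) (y(w) = (-8 + w)*w = w*(-8 + w))
Y(79)/y(K + 34) = (79*(3 + 79))/(((71 + 34)*(-8 + (71 + 34)))) = (79*82)/((105*(-8 + 105))) = 6478/((105*97)) = 6478/10185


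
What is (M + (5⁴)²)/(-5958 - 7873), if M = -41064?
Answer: -349561/13831 ≈ -25.274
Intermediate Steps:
(M + (5⁴)²)/(-5958 - 7873) = (-41064 + (5⁴)²)/(-5958 - 7873) = (-41064 + 625²)/(-13831) = (-41064 + 390625)*(-1/13831) = 349561*(-1/13831) = -349561/13831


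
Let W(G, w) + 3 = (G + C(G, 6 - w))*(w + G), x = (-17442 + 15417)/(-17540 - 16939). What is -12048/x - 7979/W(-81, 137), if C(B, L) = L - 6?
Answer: -62623083677/305275 ≈ -2.0514e+5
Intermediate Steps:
C(B, L) = -6 + L
x = 75/1277 (x = -2025/(-34479) = -2025*(-1/34479) = 75/1277 ≈ 0.058731)
W(G, w) = -3 + (G + w)*(G - w) (W(G, w) = -3 + (G + (-6 + (6 - w)))*(w + G) = -3 + (G - w)*(G + w) = -3 + (G + w)*(G - w))
-12048/x - 7979/W(-81, 137) = -12048/75/1277 - 7979/(-3 + (-81)**2 - 1*137**2) = -12048*1277/75 - 7979/(-3 + 6561 - 1*18769) = -5128432/25 - 7979/(-3 + 6561 - 18769) = -5128432/25 - 7979/(-12211) = -5128432/25 - 7979*(-1/12211) = -5128432/25 + 7979/12211 = -62623083677/305275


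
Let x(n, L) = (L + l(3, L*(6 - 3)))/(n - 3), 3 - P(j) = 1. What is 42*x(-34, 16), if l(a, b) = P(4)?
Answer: -756/37 ≈ -20.432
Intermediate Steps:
P(j) = 2 (P(j) = 3 - 1*1 = 3 - 1 = 2)
l(a, b) = 2
x(n, L) = (2 + L)/(-3 + n) (x(n, L) = (L + 2)/(n - 3) = (2 + L)/(-3 + n))
42*x(-34, 16) = 42*((2 + 16)/(-3 - 34)) = 42*(18/(-37)) = 42*(-1/37*18) = 42*(-18/37) = -756/37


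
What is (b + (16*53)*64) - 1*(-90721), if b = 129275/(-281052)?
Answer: 40750443361/281052 ≈ 1.4499e+5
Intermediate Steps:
b = -129275/281052 (b = 129275*(-1/281052) = -129275/281052 ≈ -0.45997)
(b + (16*53)*64) - 1*(-90721) = (-129275/281052 + (16*53)*64) - 1*(-90721) = (-129275/281052 + 848*64) + 90721 = (-129275/281052 + 54272) + 90721 = 15253124869/281052 + 90721 = 40750443361/281052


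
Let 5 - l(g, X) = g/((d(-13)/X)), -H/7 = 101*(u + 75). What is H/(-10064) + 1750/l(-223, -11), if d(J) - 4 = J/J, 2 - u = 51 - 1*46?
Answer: 555233/381803 ≈ 1.4542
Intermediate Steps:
u = -3 (u = 2 - (51 - 1*46) = 2 - (51 - 46) = 2 - 1*5 = 2 - 5 = -3)
d(J) = 5 (d(J) = 4 + J/J = 4 + 1 = 5)
H = -50904 (H = -707*(-3 + 75) = -707*72 = -7*7272 = -50904)
l(g, X) = 5 - X*g/5 (l(g, X) = 5 - g/(5/X) = 5 - g*X/5 = 5 - X*g/5)
H/(-10064) + 1750/l(-223, -11) = -50904/(-10064) + 1750/(5 - 1/5*(-11)*(-223)) = -50904*(-1/10064) + 1750/(5 - 2453/5) = 6363/1258 + 1750/(-2428/5) = 6363/1258 + 1750*(-5/2428) = 6363/1258 - 4375/1214 = 555233/381803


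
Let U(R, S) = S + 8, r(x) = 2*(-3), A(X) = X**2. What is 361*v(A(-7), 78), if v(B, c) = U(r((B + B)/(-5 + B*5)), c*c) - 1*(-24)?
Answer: 2207876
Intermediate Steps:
r(x) = -6
U(R, S) = 8 + S
v(B, c) = 32 + c**2 (v(B, c) = (8 + c*c) - 1*(-24) = (8 + c**2) + 24 = 32 + c**2)
361*v(A(-7), 78) = 361*(32 + 78**2) = 361*(32 + 6084) = 361*6116 = 2207876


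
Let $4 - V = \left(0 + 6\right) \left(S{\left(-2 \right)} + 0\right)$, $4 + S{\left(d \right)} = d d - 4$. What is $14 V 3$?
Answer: $1176$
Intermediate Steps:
$S{\left(d \right)} = -8 + d^{2}$ ($S{\left(d \right)} = -4 + \left(d d - 4\right) = -4 + \left(d^{2} - 4\right) = -4 + \left(-4 + d^{2}\right) = -8 + d^{2}$)
$V = 28$ ($V = 4 - \left(0 + 6\right) \left(\left(-8 + \left(-2\right)^{2}\right) + 0\right) = 4 - 6 \left(\left(-8 + 4\right) + 0\right) = 4 - 6 \left(-4 + 0\right) = 4 - 6 \left(-4\right) = 4 - -24 = 4 + 24 = 28$)
$14 V 3 = 14 \cdot 28 \cdot 3 = 392 \cdot 3 = 1176$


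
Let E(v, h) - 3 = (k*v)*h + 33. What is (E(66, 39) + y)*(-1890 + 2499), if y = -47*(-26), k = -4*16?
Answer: -99558102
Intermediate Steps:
k = -64
y = 1222
E(v, h) = 36 - 64*h*v (E(v, h) = 3 + ((-64*v)*h + 33) = 3 + (-64*h*v + 33) = 3 + (33 - 64*h*v) = 36 - 64*h*v)
(E(66, 39) + y)*(-1890 + 2499) = ((36 - 64*39*66) + 1222)*(-1890 + 2499) = ((36 - 164736) + 1222)*609 = (-164700 + 1222)*609 = -163478*609 = -99558102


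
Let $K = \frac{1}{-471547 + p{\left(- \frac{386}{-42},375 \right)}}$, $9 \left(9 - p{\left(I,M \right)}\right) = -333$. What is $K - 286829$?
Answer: $- \frac{135240160330}{471501} \approx -2.8683 \cdot 10^{5}$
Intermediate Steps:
$p{\left(I,M \right)} = 46$ ($p{\left(I,M \right)} = 9 - -37 = 9 + 37 = 46$)
$K = - \frac{1}{471501}$ ($K = \frac{1}{-471547 + 46} = \frac{1}{-471501} = - \frac{1}{471501} \approx -2.1209 \cdot 10^{-6}$)
$K - 286829 = - \frac{1}{471501} - 286829 = - \frac{135240160330}{471501}$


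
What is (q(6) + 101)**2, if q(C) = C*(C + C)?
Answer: 29929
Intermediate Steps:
q(C) = 2*C**2 (q(C) = C*(2*C) = 2*C**2)
(q(6) + 101)**2 = (2*6**2 + 101)**2 = (2*36 + 101)**2 = (72 + 101)**2 = 173**2 = 29929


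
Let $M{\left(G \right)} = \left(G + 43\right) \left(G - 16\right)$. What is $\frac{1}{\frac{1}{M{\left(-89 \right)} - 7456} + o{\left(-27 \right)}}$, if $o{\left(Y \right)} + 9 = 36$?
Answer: $\frac{2626}{70901} \approx 0.037038$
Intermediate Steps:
$M{\left(G \right)} = \left(-16 + G\right) \left(43 + G\right)$ ($M{\left(G \right)} = \left(43 + G\right) \left(-16 + G\right) = \left(-16 + G\right) \left(43 + G\right)$)
$o{\left(Y \right)} = 27$ ($o{\left(Y \right)} = -9 + 36 = 27$)
$\frac{1}{\frac{1}{M{\left(-89 \right)} - 7456} + o{\left(-27 \right)}} = \frac{1}{\frac{1}{\left(-688 + \left(-89\right)^{2} + 27 \left(-89\right)\right) - 7456} + 27} = \frac{1}{\frac{1}{\left(-688 + 7921 - 2403\right) - 7456} + 27} = \frac{1}{\frac{1}{4830 - 7456} + 27} = \frac{1}{\frac{1}{-2626} + 27} = \frac{1}{- \frac{1}{2626} + 27} = \frac{1}{\frac{70901}{2626}} = \frac{2626}{70901}$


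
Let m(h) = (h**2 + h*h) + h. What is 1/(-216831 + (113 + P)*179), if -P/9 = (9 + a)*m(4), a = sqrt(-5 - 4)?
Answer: -89821/68326474346 + 43497*I/136652948692 ≈ -1.3146e-6 + 3.183e-7*I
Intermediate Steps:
a = 3*I (a = sqrt(-9) = 3*I ≈ 3.0*I)
m(h) = h + 2*h**2 (m(h) = (h**2 + h**2) + h = 2*h**2 + h = h + 2*h**2)
P = -2916 - 972*I (P = -9*(9 + 3*I)*4*(1 + 2*4) = -9*(9 + 3*I)*4*(1 + 8) = -9*(9 + 3*I)*4*9 = -9*(9 + 3*I)*36 = -9*(324 + 108*I) = -2916 - 972*I ≈ -2916.0 - 972.0*I)
1/(-216831 + (113 + P)*179) = 1/(-216831 + (113 + (-2916 - 972*I))*179) = 1/(-216831 + (-2803 - 972*I)*179) = 1/(-216831 + (-501737 - 173988*I)) = 1/(-718568 - 173988*I) = (-718568 + 173988*I)/546611794768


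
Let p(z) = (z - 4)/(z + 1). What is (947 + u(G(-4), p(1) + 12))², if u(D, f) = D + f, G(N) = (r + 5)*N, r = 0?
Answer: 3515625/4 ≈ 8.7891e+5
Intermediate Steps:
G(N) = 5*N (G(N) = (0 + 5)*N = 5*N)
p(z) = (-4 + z)/(1 + z)
(947 + u(G(-4), p(1) + 12))² = (947 + (5*(-4) + ((-4 + 1)/(1 + 1) + 12)))² = (947 + (-20 + (-3/2 + 12)))² = (947 + (-20 + 21/2))² = (947 - 19/2)² = (1875/2)² = 3515625/4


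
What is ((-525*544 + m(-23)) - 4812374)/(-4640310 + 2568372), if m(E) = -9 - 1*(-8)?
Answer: 1699325/690646 ≈ 2.4605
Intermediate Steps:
m(E) = -1 (m(E) = -9 + 8 = -1)
((-525*544 + m(-23)) - 4812374)/(-4640310 + 2568372) = ((-525*544 - 1) - 4812374)/(-4640310 + 2568372) = ((-285600 - 1) - 4812374)/(-2071938) = (-285601 - 4812374)*(-1/2071938) = -5097975*(-1/2071938) = 1699325/690646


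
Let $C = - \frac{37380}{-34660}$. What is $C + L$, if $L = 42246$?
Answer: $\frac{73214187}{1733} \approx 42247.0$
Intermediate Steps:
$C = \frac{1869}{1733}$ ($C = \left(-37380\right) \left(- \frac{1}{34660}\right) = \frac{1869}{1733} \approx 1.0785$)
$C + L = \frac{1869}{1733} + 42246 = \frac{73214187}{1733}$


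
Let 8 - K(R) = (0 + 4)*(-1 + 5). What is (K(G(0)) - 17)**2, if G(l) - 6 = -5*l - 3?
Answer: 625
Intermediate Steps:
G(l) = 3 - 5*l (G(l) = 6 + (-5*l - 3) = 6 + (-3 - 5*l) = 3 - 5*l)
K(R) = -8 (K(R) = 8 - (0 + 4)*(-1 + 5) = 8 - 4*4 = 8 - 1*16 = 8 - 16 = -8)
(K(G(0)) - 17)**2 = (-8 - 17)**2 = (-25)**2 = 625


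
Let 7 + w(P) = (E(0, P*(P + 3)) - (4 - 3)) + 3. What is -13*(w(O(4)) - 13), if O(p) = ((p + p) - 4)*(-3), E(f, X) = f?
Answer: 234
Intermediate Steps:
O(p) = 12 - 6*p (O(p) = (2*p - 4)*(-3) = (-4 + 2*p)*(-3) = 12 - 6*p)
w(P) = -5 (w(P) = -7 + ((0 - (4 - 3)) + 3) = -7 + ((0 - 1*1) + 3) = -7 + ((0 - 1) + 3) = -7 + (-1 + 3) = -7 + 2 = -5)
-13*(w(O(4)) - 13) = -13*(-5 - 13) = -13*(-18) = 234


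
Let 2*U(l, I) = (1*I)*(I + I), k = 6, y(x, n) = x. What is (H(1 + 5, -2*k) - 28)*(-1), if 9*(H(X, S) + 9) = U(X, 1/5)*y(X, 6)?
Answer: 2773/75 ≈ 36.973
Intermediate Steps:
U(l, I) = I**2 (U(l, I) = ((1*I)*(I + I))/2 = (I*(2*I))/2 = (2*I**2)/2 = I**2)
H(X, S) = -9 + X/225 (H(X, S) = -9 + ((1/5)**2*X)/9 = -9 + (X/25)/9 = -9 + X/225)
(H(1 + 5, -2*k) - 28)*(-1) = ((-9 + (1 + 5)/225) - 28)*(-1) = ((-9 + (1/225)*6) - 28)*(-1) = ((-9 + 2/75) - 28)*(-1) = (-673/75 - 28)*(-1) = -2773/75*(-1) = 2773/75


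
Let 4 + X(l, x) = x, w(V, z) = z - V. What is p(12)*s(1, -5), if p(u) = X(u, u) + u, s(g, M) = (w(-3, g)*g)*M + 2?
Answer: -360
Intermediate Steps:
X(l, x) = -4 + x
s(g, M) = 2 + M*g*(3 + g) (s(g, M) = ((g - 1*(-3))*g)*M + 2 = ((g + 3)*g)*M + 2 = ((3 + g)*g)*M + 2 = (g*(3 + g))*M + 2 = M*g*(3 + g) + 2 = 2 + M*g*(3 + g))
p(u) = -4 + 2*u (p(u) = (-4 + u) + u = -4 + 2*u)
p(12)*s(1, -5) = (-4 + 2*12)*(2 - 5*1*(3 + 1)) = (-4 + 24)*(2 - 5*1*4) = 20*(2 - 20) = 20*(-18) = -360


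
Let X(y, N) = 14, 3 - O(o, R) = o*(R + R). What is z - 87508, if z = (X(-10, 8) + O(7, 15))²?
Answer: -50259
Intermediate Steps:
O(o, R) = 3 - 2*R*o (O(o, R) = 3 - o*(R + R) = 3 - o*2*R = 3 - 2*R*o)
z = 37249 (z = (14 + (3 - 2*15*7))² = (14 + (3 - 210))² = (14 - 207)² = (-193)² = 37249)
z - 87508 = 37249 - 87508 = -50259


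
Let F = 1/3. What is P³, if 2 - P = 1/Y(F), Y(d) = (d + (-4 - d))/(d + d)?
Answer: 2197/216 ≈ 10.171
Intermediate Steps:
F = ⅓ ≈ 0.33333
Y(d) = -2/d (Y(d) = -4*1/(2*d) = -2/d)
P = 13/6 (P = 2 - 1/((-2/⅓)) = 2 - 1/((-2*3)) = 2 - 1/(-6) = 2 - 1*(-⅙) = 2 + ⅙ = 13/6 ≈ 2.1667)
P³ = (13/6)³ = 2197/216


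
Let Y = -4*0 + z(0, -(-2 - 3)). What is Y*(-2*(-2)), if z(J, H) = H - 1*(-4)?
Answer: 36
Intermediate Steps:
z(J, H) = 4 + H (z(J, H) = H + 4 = 4 + H)
Y = 9 (Y = -4*0 + (4 - (-2 - 3)) = 0 + (4 - 1*(-5)) = 0 + (4 + 5) = 0 + 9 = 9)
Y*(-2*(-2)) = 9*(-2*(-2)) = 9*4 = 36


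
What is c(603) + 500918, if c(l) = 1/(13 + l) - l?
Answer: 308194041/616 ≈ 5.0032e+5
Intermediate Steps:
c(603) + 500918 = (1 - 1*603² - 13*603)/(13 + 603) + 500918 = (1 - 1*363609 - 7839)/616 + 500918 = (1 - 363609 - 7839)/616 + 500918 = (1/616)*(-371447) + 500918 = -371447/616 + 500918 = 308194041/616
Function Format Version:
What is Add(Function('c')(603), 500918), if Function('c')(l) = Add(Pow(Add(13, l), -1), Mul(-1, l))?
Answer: Rational(308194041, 616) ≈ 5.0032e+5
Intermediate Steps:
Add(Function('c')(603), 500918) = Add(Mul(Pow(Add(13, 603), -1), Add(1, Mul(-1, Pow(603, 2)), Mul(-13, 603))), 500918) = Add(Mul(Pow(616, -1), Add(1, Mul(-1, 363609), -7839)), 500918) = Add(Mul(Rational(1, 616), Add(1, -363609, -7839)), 500918) = Add(Mul(Rational(1, 616), -371447), 500918) = Add(Rational(-371447, 616), 500918) = Rational(308194041, 616)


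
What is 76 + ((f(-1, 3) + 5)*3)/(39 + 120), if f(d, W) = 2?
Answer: 4035/53 ≈ 76.132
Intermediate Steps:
76 + ((f(-1, 3) + 5)*3)/(39 + 120) = 76 + ((2 + 5)*3)/(39 + 120) = 76 + (7*3)/159 = 76 + (1/159)*21 = 76 + 7/53 = 4035/53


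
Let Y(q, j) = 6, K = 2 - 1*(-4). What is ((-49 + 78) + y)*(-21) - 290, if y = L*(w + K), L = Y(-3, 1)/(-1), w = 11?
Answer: 1243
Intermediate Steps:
K = 6 (K = 2 + 4 = 6)
L = -6 (L = 6/(-1) = 6*(-1) = -6)
y = -102 (y = -6*(11 + 6) = -6*17 = -102)
((-49 + 78) + y)*(-21) - 290 = ((-49 + 78) - 102)*(-21) - 290 = (29 - 102)*(-21) - 290 = -73*(-21) - 290 = 1533 - 290 = 1243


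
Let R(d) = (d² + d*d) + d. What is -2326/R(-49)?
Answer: -2326/4753 ≈ -0.48938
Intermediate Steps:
R(d) = d + 2*d² (R(d) = (d² + d²) + d = 2*d² + d = d + 2*d²)
-2326/R(-49) = -2326*(-1/(49*(1 + 2*(-49)))) = -2326*(-1/(49*(1 - 98))) = -2326/((-49*(-97))) = -2326/4753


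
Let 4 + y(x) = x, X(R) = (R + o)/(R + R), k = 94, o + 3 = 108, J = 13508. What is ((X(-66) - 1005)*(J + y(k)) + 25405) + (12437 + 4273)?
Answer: -299813637/22 ≈ -1.3628e+7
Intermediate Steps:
o = 105 (o = -3 + 108 = 105)
X(R) = (105 + R)/(2*R) (X(R) = (R + 105)/(R + R) = (105 + R)/((2*R)) = (105 + R)*(1/(2*R)) = (105 + R)/(2*R))
y(x) = -4 + x
((X(-66) - 1005)*(J + y(k)) + 25405) + (12437 + 4273) = (((½)*(105 - 66)/(-66) - 1005)*(13508 + (-4 + 94)) + 25405) + (12437 + 4273) = (((½)*(-1/66)*39 - 1005)*(13508 + 90) + 25405) + 16710 = ((-13/44 - 1005)*13598 + 25405) + 16710 = (-44233/44*13598 + 25405) + 16710 = (-300740167/22 + 25405) + 16710 = -300181257/22 + 16710 = -299813637/22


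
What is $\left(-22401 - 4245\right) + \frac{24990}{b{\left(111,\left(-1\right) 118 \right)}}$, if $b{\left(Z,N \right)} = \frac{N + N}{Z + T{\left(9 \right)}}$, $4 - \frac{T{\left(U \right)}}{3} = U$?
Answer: $- \frac{2171874}{59} \approx -36811.0$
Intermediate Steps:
$T{\left(U \right)} = 12 - 3 U$
$b{\left(Z,N \right)} = \frac{2 N}{-15 + Z}$ ($b{\left(Z,N \right)} = \frac{N + N}{Z + \left(12 - 27\right)} = \frac{2 N}{Z + \left(12 - 27\right)} = \frac{2 N}{Z - 15} = \frac{2 N}{-15 + Z}$)
$\left(-22401 - 4245\right) + \frac{24990}{b{\left(111,\left(-1\right) 118 \right)}} = \left(-22401 - 4245\right) + \frac{24990}{2 \left(\left(-1\right) 118\right) \frac{1}{-15 + 111}} = \left(-22401 - 4245\right) + \frac{24990}{2 \left(-118\right) \frac{1}{96}} = -26646 + \frac{24990}{2 \left(-118\right) \frac{1}{96}} = -26646 + \frac{24990}{- \frac{59}{24}} = -26646 + 24990 \left(- \frac{24}{59}\right) = -26646 - \frac{599760}{59} = - \frac{2171874}{59}$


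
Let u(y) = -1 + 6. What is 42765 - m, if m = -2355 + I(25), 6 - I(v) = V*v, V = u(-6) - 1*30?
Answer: 44489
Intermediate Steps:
u(y) = 5
V = -25 (V = 5 - 1*30 = 5 - 30 = -25)
I(v) = 6 + 25*v (I(v) = 6 - (-25)*v = 6 + 25*v)
m = -1724 (m = -2355 + (6 + 25*25) = -2355 + (6 + 625) = -2355 + 631 = -1724)
42765 - m = 42765 - 1*(-1724) = 42765 + 1724 = 44489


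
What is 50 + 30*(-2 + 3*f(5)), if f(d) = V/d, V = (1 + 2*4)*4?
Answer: 638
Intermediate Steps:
V = 36 (V = (1 + 8)*4 = 9*4 = 36)
f(d) = 36/d
50 + 30*(-2 + 3*f(5)) = 50 + 30*(-2 + 3*(36/5)) = 50 + 30*(-2 + 108/5) = 50 + 30*(98/5) = 50 + 588 = 638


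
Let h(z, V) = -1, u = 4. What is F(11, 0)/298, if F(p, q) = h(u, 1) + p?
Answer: 5/149 ≈ 0.033557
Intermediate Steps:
F(p, q) = -1 + p
F(11, 0)/298 = (-1 + 11)/298 = 10*(1/298) = 5/149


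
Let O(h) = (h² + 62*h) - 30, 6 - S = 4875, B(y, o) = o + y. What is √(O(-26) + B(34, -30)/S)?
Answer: I*√2544570778/1623 ≈ 31.081*I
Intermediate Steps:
S = -4869 (S = 6 - 1*4875 = 6 - 4875 = -4869)
O(h) = -30 + h² + 62*h
√(O(-26) + B(34, -30)/S) = √((-30 + (-26)² + 62*(-26)) + (-30 + 34)/(-4869)) = √((-30 + 676 - 1612) + 4*(-1/4869)) = √(-966 - 4/4869) = √(-4703458/4869) = I*√2544570778/1623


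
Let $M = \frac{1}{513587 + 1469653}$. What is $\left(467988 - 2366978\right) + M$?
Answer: $- \frac{3766152927599}{1983240} \approx -1.899 \cdot 10^{6}$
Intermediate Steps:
$M = \frac{1}{1983240} \approx 5.0423 \cdot 10^{-7}$
$\left(467988 - 2366978\right) + M = \left(467988 - 2366978\right) + \frac{1}{1983240} = -1898990 + \frac{1}{1983240} = - \frac{3766152927599}{1983240}$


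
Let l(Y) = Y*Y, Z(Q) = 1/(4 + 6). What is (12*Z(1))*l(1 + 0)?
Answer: 6/5 ≈ 1.2000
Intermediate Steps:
Z(Q) = ⅒ (Z(Q) = 1/10 = ⅒)
l(Y) = Y²
(12*Z(1))*l(1 + 0) = (12*(⅒))*(1 + 0)² = (6/5)*1² = (6/5)*1 = 6/5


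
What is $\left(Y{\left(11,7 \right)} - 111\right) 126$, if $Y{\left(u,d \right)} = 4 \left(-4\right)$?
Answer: $-16002$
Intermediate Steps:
$Y{\left(u,d \right)} = -16$
$\left(Y{\left(11,7 \right)} - 111\right) 126 = \left(-16 - 111\right) 126 = \left(-127\right) 126 = -16002$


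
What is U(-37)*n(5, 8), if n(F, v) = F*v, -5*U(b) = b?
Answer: 296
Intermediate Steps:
U(b) = -b/5
U(-37)*n(5, 8) = (-⅕*(-37))*(5*8) = (37/5)*40 = 296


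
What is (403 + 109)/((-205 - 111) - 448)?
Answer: -128/191 ≈ -0.67016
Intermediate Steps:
(403 + 109)/((-205 - 111) - 448) = 512/(-316 - 448) = 512/(-764) = 512*(-1/764) = -128/191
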